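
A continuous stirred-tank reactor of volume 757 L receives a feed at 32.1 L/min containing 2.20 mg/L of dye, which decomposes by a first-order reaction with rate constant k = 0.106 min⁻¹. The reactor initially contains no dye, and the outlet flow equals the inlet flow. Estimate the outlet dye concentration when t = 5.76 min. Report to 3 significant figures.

Accumulation = in − out − consumed: V dC/dt = Q C_in − Q C − k V C.
dC/dt = (Q/V) C_in − (Q/V + k) C; effective rate a = Q/V + k = 0.042404 + 0.106 = 0.14840 min⁻¹.
C_ss = Q C_in/(Q + kV) = 0.62862 mg/L; C(t) = C_ss + (C₀ − C_ss) e^(−a t).
C(5.76) = 0.62862 + (-0.62862)·e^(−0.14840·5.76) = 0.62862 + (-0.62862)·0.42536 = 0.36123 mg/L.

0.361 mg/L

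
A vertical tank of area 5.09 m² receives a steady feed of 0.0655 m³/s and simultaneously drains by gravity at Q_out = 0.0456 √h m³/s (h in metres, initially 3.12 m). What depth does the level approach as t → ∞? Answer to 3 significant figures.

Unsteady balance on liquid volume: A dh/dt = Q_in − 0.0456 √h. At steady state dh/dt = 0:
Q_in = 0.0456 √h_ss ⇒ √h_ss = 0.0655/0.0456 = 1.4364.
h_ss = 1.4364² = 2.0633 m. (Since h₀ = 3.12 m > h_ss, the level will fall toward this value.)

2.06 m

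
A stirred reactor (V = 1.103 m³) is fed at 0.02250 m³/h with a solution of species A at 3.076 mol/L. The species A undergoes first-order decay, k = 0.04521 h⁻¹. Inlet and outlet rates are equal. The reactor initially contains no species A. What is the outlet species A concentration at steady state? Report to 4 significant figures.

V dC/dt = Q(C_in − C) − k V C.
At steady state: 0 = Q C_in − (Q + kV) C_ss, so C_ss = Q C_in/(Q + kV).
C_ss = 0.02250·3.076/(0.02250 + 0.04521·1.103) = 0.0692100/0.0723666 = 0.956380 mol/L.

0.9564 mol/L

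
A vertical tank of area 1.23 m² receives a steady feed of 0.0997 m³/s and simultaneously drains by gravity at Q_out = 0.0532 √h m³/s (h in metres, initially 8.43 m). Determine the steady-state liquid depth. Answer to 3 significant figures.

3.51 m

Accumulation of liquid (constant cross-section A): A dh/dt = Q_in − 0.0532 √h. At steady state dh/dt = 0:
Q_in = 0.0532 √h_ss ⇒ √h_ss = 0.0997/0.0532 = 1.8741.
h_ss = 1.8741² = 3.5121 m. (Since h₀ = 8.43 m > h_ss, the level will fall toward this value.)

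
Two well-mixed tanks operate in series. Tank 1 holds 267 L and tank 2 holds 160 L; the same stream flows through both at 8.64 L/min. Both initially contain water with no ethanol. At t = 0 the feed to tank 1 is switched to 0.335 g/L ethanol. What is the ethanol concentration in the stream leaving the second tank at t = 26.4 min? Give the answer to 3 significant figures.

Species balance on tank i: dCᵢ/dt = (Cᵢ₋₁ − Cᵢ)/τᵢ with τᵢ = Vᵢ/Q.
τ₁ = 267/8.64 = 30.903 min; τ₂ = 160/8.64 = 18.519 min.
Tank 1: C₁ = C_in(1 − e^(−t/τ₁)). Tank 2 (τ₁ ≠ τ₂): C₂ = C_in[1 − (τ₁ e^(−t/τ₁) − τ₂ e^(−t/τ₂))/(τ₁ − τ₂)].
At t = 26.4: e^(−t/τ₁) = 0.42558, e^(−t/τ₂) = 0.24036.
C₂ = 0.335·[1 − (30.903·0.42558 − 18.519·0.24036)/(12.384)] = 0.335·0.29745 = 0.099646 g/L.

0.0996 g/L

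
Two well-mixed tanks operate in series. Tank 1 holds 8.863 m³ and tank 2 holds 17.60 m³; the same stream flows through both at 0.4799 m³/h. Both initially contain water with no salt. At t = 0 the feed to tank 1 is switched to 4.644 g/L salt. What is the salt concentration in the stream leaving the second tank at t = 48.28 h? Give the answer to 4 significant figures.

2.481 g/L

Each tank obeys Vᵢ dCᵢ/dt = Q(Cᵢ₋₁ − Cᵢ), so τᵢ = Vᵢ/Q.
τ₁ = 8.863/0.4799 = 18.4684 h; τ₂ = 17.60/0.4799 = 36.6743 h.
Solving the cascade with C₁(0)=C₂(0)=0 gives C₂(t) = C_in[1 − (τ₁ e^(−t/τ₁) − τ₂ e^(−t/τ₂))/(τ₁ − τ₂)].
At t = 48.28: e^(−t/τ₁) = 0.0732270, e^(−t/τ₂) = 0.268085.
C₂ = 4.644·[1 − (18.4684·0.0732270 − 36.6743·0.268085)/(-18.2059)] = 4.644·0.534248 = 2.48105 g/L.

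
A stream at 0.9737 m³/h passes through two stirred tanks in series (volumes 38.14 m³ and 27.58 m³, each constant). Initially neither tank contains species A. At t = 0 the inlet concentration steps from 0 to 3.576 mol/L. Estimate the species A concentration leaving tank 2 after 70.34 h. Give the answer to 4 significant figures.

Each tank obeys Vᵢ dCᵢ/dt = Q(Cᵢ₋₁ − Cᵢ), so τᵢ = Vᵢ/Q.
τ₁ = 38.14/0.9737 = 39.1702 h; τ₂ = 27.58/0.9737 = 28.3249 h.
Solving the cascade with C₁(0)=C₂(0)=0 gives C₂(t) = C_in[1 − (τ₁ e^(−t/τ₁) − τ₂ e^(−t/τ₂))/(τ₁ − τ₂)].
At t = 70.34: e^(−t/τ₁) = 0.166002, e^(−t/τ₂) = 0.0834654.
C₂ = 3.576·[1 − (39.1702·0.166002 − 28.3249·0.0834654)/(10.8452)] = 3.576·0.618433 = 2.21152 mol/L.

2.212 mol/L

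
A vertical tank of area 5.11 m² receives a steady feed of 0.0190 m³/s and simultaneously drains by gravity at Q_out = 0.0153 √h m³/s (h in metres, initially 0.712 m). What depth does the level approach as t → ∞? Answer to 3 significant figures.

1.54 m

Level balance: A dh/dt = 0.0190 − 0.0153 √h. Setting dh/dt = 0:
Q_in = 0.0153 √h_ss ⇒ √h_ss = 0.0190/0.0153 = 1.2418.
h_ss = 1.2418² = 1.5421 m. (Since h₀ = 0.712 m < h_ss, the level will rise toward this value.)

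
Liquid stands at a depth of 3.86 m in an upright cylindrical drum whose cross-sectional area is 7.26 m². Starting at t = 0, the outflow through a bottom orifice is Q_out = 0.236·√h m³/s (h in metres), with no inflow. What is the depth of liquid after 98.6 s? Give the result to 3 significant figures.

0.131 m

A dh/dt = −Q_out = −0.236 √h.
Separate and integrate: 2(√h − √h₀) = −(0.236/A) t.
√h = √3.86 − 0.236·98.6/(2·7.26) = 1.9647 − 1.6026 = 0.36210.
h = 0.36210² = 0.13112 m.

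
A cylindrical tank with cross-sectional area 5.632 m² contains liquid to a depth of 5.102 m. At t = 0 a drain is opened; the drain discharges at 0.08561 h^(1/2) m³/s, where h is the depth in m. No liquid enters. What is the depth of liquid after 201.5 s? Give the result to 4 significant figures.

0.5290 m

With no inflow, A dh/dt = −0.08561 √h.
∫ h^(−1/2) dh = −(0.08561/A) ∫ dt, giving 2√h = 2√h₀ − (0.08561/A) t.
√h = √5.102 − 0.08561·201.5/(2·5.632) = 2.25876 − 1.53146 = 0.727296.
h = 0.727296² = 0.528960 m.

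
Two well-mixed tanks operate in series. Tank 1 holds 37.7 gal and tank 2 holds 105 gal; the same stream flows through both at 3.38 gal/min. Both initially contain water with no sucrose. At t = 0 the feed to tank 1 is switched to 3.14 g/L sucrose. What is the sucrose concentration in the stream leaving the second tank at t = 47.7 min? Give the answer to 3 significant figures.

2.11 g/L

Each tank obeys Vᵢ dCᵢ/dt = Q(Cᵢ₋₁ − Cᵢ), so τᵢ = Vᵢ/Q.
τ₁ = 37.7/3.38 = 11.154 min; τ₂ = 105/3.38 = 31.065 min.
Solving the cascade with C₁(0)=C₂(0)=0 gives C₂(t) = C_in[1 − (τ₁ e^(−t/τ₁) − τ₂ e^(−t/τ₂))/(τ₁ − τ₂)].
At t = 47.7: e^(−t/τ₁) = 0.013890, e^(−t/τ₂) = 0.21535.
C₂ = 3.14·[1 − (11.154·0.013890 − 31.065·0.21535)/(-19.911)] = 3.14·0.67180 = 2.1094 g/L.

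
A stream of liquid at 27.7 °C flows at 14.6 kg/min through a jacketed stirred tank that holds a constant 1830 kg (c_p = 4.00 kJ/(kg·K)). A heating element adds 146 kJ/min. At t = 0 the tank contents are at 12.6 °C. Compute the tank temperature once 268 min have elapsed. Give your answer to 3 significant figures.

28.1 °C

Heat balance on the well-mixed liquid: M c_p dT/dt = ṁ c_p (T_in − T) + 146.
τ = M/ṁ = 125.34 min; T_ss = T_in + Q̇/(ṁ c_p) = 27.7 + 146/(14.6·4.00) = 30.200 °C.
Integrating: T(t) = T_ss + (T₀ − T_ss) e^(−t/τ).
T(268) = 30.200 + (-17.600)·e^(−268/125.34) = 30.200 + (-17.600)·0.11787 = 28.125 °C.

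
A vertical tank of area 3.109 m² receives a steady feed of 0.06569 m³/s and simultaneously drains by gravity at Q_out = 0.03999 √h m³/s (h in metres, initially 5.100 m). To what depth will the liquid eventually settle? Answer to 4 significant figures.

Level balance: A dh/dt = 0.06569 − 0.03999 √h. Setting dh/dt = 0:
Q_in = 0.03999 √h_ss ⇒ √h_ss = 0.06569/0.03999 = 1.64266.
h_ss = 1.64266² = 2.69833 m. (Since h₀ = 5.100 m > h_ss, the level will fall toward this value.)

2.698 m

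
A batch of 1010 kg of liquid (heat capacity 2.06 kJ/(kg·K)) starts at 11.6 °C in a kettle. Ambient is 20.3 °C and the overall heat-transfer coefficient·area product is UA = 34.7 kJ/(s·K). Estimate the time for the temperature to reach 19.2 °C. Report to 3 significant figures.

Heat balance on the well-mixed liquid: M c_p dT/dt = −UA(T − T_amb).
τ = M c_p/UA = 59.960 s; T_ss = T_amb = 20.300 °C.
T(t) = T_ss + (T₀ − T_ss)e^(−t/τ); set T = 19.2:
t = −τ ln[(T − T_ss)/(T₀ − T_ss)] = −59.960 · ln(0.12644) = 124.00 s.

124 s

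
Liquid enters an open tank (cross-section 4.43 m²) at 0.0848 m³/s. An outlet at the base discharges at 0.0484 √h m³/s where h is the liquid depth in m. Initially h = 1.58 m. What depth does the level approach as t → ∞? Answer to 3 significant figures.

Level balance: A dh/dt = 0.0848 − 0.0484 √h. Setting dh/dt = 0:
Q_in = 0.0484 √h_ss ⇒ √h_ss = 0.0848/0.0484 = 1.7521.
h_ss = 1.7521² = 3.0697 m. (Since h₀ = 1.58 m < h_ss, the level will rise toward this value.)

3.07 m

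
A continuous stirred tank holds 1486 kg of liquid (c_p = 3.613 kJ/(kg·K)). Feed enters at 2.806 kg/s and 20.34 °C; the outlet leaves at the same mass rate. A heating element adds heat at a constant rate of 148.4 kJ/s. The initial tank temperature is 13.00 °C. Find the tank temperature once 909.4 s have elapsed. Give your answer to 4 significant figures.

Unsteady energy balance on the tank contents: M c_p dT/dt = ṁ c_p (T_in − T) + 148.4.
τ = M/ṁ = 529.579 s; T_ss = T_in + Q̇/(ṁ c_p) = 20.34 + 148.4/(2.806·3.613) = 34.9779 °C.
Solution: T(t) = T_ss + (T₀ − T_ss) e^(−t/τ).
T(909.4) = 34.9779 + (-21.9779)·e^(−909.4/529.579) = 34.9779 + (-21.9779)·0.179566 = 31.0314 °C.

31.03 °C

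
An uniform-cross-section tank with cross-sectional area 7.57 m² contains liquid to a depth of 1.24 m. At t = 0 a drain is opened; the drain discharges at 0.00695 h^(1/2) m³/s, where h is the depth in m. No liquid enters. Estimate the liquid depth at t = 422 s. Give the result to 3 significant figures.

With no inflow, A dh/dt = −0.00695 √h.
This is separable: 2 d(√h)/dt = −0.00695/A, so √h = √h₀ − (0.00695/(2A)) t.
√h = √1.24 − 0.00695·422/(2·7.57) = 1.1136 − 0.19372 = 0.91983.
h = 0.91983² = 0.84610 m.

0.846 m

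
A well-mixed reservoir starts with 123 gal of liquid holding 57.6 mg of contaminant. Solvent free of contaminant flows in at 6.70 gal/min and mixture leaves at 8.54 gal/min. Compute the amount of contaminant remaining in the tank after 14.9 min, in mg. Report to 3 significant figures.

17.9 mg

Total volume: dV/dt = Q_in − Q_out = -1.8400 gal/min, so V(t) = 123 − 1.8400 t and V(14.9) = 95.584 gal.
Species balance (pure solvent in): dm/dt = −Q_out · m/V(t).
dm/m = −Q_out dt/(V₀ − 1.8400 t); integrating gives ln(m/m₀) = −(Q_out/(Q_in−Q_out)) ln(V/V₀).
m = m₀ (V₀/V)^(Q_out/(Q_in−Q_out)) = 57.6 × (123/95.584)^(-4.6413) = 17.869 mg.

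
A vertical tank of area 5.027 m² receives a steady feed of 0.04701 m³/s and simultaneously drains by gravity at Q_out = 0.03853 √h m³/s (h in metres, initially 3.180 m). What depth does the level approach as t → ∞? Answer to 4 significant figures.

Mass balance (ρ constant): A dh/dt = Q_in − 0.03853 √h. At steady state dh/dt = 0:
Q_in = 0.03853 √h_ss ⇒ √h_ss = 0.04701/0.03853 = 1.22009.
h_ss = 1.22009² = 1.48862 m. (Since h₀ = 3.180 m > h_ss, the level will fall toward this value.)

1.489 m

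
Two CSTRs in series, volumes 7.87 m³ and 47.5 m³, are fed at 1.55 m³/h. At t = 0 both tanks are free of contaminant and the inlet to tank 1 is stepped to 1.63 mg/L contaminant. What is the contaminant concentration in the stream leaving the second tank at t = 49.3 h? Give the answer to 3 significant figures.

Species balance on tank i: dCᵢ/dt = (Cᵢ₋₁ − Cᵢ)/τᵢ with τᵢ = Vᵢ/Q.
τ₁ = 7.87/1.55 = 5.0774 h; τ₂ = 47.5/1.55 = 30.645 h.
Tank 1: C₁ = C_in(1 − e^(−t/τ₁)). Tank 2 (τ₁ ≠ τ₂): C₂ = C_in[1 − (τ₁ e^(−t/τ₁) − τ₂ e^(−t/τ₂))/(τ₁ − τ₂)].
At t = 49.3: e^(−t/τ₁) = 6.0695e-05, e^(−t/τ₂) = 0.20014.
C₂ = 1.63·[1 − (5.0774·6.0695e-05 − 30.645·0.20014)/(-25.568)] = 1.63·0.76013 = 1.2390 mg/L.

1.24 mg/L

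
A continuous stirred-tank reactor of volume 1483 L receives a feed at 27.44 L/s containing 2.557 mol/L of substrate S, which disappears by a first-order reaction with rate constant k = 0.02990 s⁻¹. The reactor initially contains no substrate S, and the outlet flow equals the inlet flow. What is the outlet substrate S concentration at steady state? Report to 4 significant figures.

V dC/dt = Q(C_in − C) − k V C.
Steady state (dC/dt = 0): C_ss = Q C_in/(Q + kV) = C_in/(1 + kV/Q).
C_ss = 27.44·2.557/(27.44 + 0.02990·1483) = 70.1641/71.7817 = 0.977465 mol/L.

0.9775 mol/L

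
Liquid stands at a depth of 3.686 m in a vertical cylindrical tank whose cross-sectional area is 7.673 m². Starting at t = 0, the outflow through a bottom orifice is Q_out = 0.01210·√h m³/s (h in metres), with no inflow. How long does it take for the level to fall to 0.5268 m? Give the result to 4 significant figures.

A dh/dt = −Q_out = −0.01210 √h.
Separate and integrate: 2(√h − √h₀) = −(0.01210/A) t.
t = 2A(√h₀ − √h)/0.01210 = 2·7.673·(√3.686 − √0.5268)/0.01210
  = 15.3460 × (1.91990 − 0.725810) / 0.01210 = 1514.42 s.

1514 s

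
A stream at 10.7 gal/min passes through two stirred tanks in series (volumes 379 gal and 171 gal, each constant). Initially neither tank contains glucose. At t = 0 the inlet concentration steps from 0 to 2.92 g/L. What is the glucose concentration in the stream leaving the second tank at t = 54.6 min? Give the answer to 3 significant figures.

Each tank obeys Vᵢ dCᵢ/dt = Q(Cᵢ₋₁ − Cᵢ), so τᵢ = Vᵢ/Q.
τ₁ = 379/10.7 = 35.421 min; τ₂ = 171/10.7 = 15.981 min.
Tank 1: C₁ = C_in(1 − e^(−t/τ₁)). Tank 2 (τ₁ ≠ τ₂): C₂ = C_in[1 − (τ₁ e^(−t/τ₁) − τ₂ e^(−t/τ₂))/(τ₁ − τ₂)].
At t = 54.6: e^(−t/τ₁) = 0.21406, e^(−t/τ₂) = 0.032827.
C₂ = 2.92·[1 − (35.421·0.21406 − 15.981·0.032827)/(19.439)] = 2.92·0.63694 = 1.8599 g/L.

1.86 g/L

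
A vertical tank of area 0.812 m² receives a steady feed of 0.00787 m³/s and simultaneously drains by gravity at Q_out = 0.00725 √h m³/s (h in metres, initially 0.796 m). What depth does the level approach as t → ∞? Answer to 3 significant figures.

Level balance: A dh/dt = 0.00787 − 0.00725 √h. Setting dh/dt = 0:
Q_in = 0.00725 √h_ss ⇒ √h_ss = 0.00787/0.00725 = 1.0855.
h_ss = 1.0855² = 1.1783 m. (Since h₀ = 0.796 m < h_ss, the level will rise toward this value.)

1.18 m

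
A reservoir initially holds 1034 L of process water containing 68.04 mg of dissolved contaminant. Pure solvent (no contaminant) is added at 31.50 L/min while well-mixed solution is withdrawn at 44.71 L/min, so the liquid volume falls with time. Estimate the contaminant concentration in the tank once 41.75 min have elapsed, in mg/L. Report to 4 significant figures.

0.01069 mg/L

Total volume: dV/dt = Q_in − Q_out = -13.2100 L/min, so V(t) = 1034 − 13.2100 t and V(41.75) = 482.482 L.
Species balance (pure solvent in): dm/dt = −Q_out · m/V(t).
dm/m = −Q_out dt/(V₀ − 13.2100 t); integrating gives ln(m/m₀) = −(Q_out/(Q_in−Q_out)) ln(V/V₀).
m = m₀ (V₀/V)^(Q_out/(Q_in−Q_out)) = 68.04 × (1034/482.482)^(-3.38456) = 5.15637 mg.
C = m/V = 5.15637/482.482 = 0.0106872 mg/L.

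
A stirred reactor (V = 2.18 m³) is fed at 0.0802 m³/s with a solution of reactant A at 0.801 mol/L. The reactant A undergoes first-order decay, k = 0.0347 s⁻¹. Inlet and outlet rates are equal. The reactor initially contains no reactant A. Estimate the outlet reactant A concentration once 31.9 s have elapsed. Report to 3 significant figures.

0.370 mol/L

Species balance: V dC/dt = Q C_in − Q C − k V C.
dC/dt = (Q/V) C_in − (Q/V + k) C; effective rate a = Q/V + k = 0.036789 + 0.0347 = 0.071489 s⁻¹.
C_ss = Q C_in/(Q + kV) = 0.41220 mol/L; C(t) = C_ss + (C₀ − C_ss) e^(−a t).
C(31.9) = 0.41220 + (-0.41220)·e^(−0.071489·31.9) = 0.41220 + (-0.41220)·0.10223 = 0.37006 mol/L.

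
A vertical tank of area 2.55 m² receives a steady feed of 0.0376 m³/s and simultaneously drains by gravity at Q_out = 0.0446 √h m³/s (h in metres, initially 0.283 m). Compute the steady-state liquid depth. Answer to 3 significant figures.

A dh/dt = Q_in − 0.0446 √h. Steady state requires inflow = outflow:
Q_in = 0.0446 √h_ss ⇒ √h_ss = 0.0376/0.0446 = 0.84305.
h_ss = 0.84305² = 0.71073 m. (Since h₀ = 0.283 m < h_ss, the level will rise toward this value.)

0.711 m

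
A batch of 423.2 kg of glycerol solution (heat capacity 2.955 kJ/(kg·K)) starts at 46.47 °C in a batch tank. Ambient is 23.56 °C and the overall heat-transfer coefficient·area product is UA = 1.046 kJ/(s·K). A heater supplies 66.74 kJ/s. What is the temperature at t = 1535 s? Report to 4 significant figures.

76.04 °C

Heat balance on the well-mixed liquid: M c_p dT/dt = −UA(T − T_amb) + Q̇.
dT/dt = (T_ss − T)/τ with T_ss = T_amb + Q̇/UA = 23.56 + 66.74/1.046 = 87.3650 °C, τ = M c_p/UA = 423.2·2.955/1.046 = 1195.56 s.
Solution: T(t) = T_ss + (T₀ − T_ss) e^(−t/τ).
T(1535) = 87.3650 + (-40.8950)·0.276950 = 76.0391 °C.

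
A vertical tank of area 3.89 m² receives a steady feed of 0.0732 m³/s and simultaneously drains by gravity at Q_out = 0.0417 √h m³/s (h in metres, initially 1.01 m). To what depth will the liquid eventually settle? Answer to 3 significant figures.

3.08 m

Accumulation of liquid (constant cross-section A): A dh/dt = Q_in − 0.0417 √h. At steady state dh/dt = 0:
Q_in = 0.0417 √h_ss ⇒ √h_ss = 0.0732/0.0417 = 1.7554.
h_ss = 1.7554² = 3.0814 m. (Since h₀ = 1.01 m < h_ss, the level will rise toward this value.)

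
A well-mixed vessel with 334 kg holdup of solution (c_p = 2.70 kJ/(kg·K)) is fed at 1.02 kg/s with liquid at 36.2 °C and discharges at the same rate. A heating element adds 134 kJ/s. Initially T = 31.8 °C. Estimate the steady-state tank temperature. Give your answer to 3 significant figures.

Energy balance: M c_p dT/dt = ṁ c_p (T_in − T) + 134.
At steady state dT/dt = 0 ⇒ T_ss = T_in + Q̇/(ṁ c_p) = 36.2 + 134/(1.02·2.70) = 84.856 °C.

84.9 °C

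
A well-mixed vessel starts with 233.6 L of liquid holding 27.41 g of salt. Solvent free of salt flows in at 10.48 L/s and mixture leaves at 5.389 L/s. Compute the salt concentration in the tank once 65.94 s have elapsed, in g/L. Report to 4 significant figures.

Total volume: dV/dt = Q_in − Q_out = 5.09100 L/s, so V(t) = 233.6 + 5.09100 t and V(65.94) = 569.301 L.
Species balance (pure solvent in): dm/dt = −Q_out · m/V(t).
Separate: dm/m = −Q_out dt/V(t) ⇒ ln(m/m₀) = −(Q_out/(Q_in−Q_out)) ln(V/V₀).
m = m₀ (V₀/V)^(Q_out/(Q_in−Q_out)) = 27.41 × (233.6/569.301)^(1.05853) = 10.6757 g.
C = m/V = 10.6757/569.301 = 0.0187523 g/L.

0.01875 g/L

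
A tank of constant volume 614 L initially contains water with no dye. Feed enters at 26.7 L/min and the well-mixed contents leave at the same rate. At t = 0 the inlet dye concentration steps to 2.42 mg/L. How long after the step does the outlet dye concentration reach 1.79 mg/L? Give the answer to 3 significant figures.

Mass balance on the solute (V constant): V dC/dt = Q(C_in − C), so τ = V/Q = 22.996 min.
C(t) = C_in + (C₀ − C_in) e^(−t/τ). Set C = 1.79 and solve for t:
e^(−t/τ) = (C − C_in)/(C₀ − C_in) = (1.79 − 2.42)/(0 − 2.42) = 0.26033
t = −τ ln(…) = 22.996 × 1.3458 = 30.948 min.

30.9 min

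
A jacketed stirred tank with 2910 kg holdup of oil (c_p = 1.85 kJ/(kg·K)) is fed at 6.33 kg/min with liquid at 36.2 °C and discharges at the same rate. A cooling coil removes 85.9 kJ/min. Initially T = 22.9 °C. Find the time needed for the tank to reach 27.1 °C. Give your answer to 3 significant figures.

560 min

Unsteady energy balance on the tank contents: M c_p dT/dt = ṁ c_p (T_in − T) − 85.9.
τ = M/ṁ = 459.72 min; T_ss = T_in − Q̇/(ṁ c_p) = 28.865 °C.
T(t) = T_ss + (T₀ − T_ss) e^(−t/τ). Set T = 27.1:
e^(−t/τ) = (27.1 − 28.865)/(22.9 − 28.865) = 0.29586
t = −459.72 · ln(0.29586) = 559.88 min.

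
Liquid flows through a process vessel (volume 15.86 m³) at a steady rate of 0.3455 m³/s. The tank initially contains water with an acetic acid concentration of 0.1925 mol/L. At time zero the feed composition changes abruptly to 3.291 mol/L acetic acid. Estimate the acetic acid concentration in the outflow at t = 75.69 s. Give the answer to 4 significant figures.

2.695 mol/L

Mass balance on the solute (V constant): V dC/dt = Q(C_in − C).
Rewrite as dC/dt + C/τ = C_in/τ, τ = V/Q = 45.9045 s.
C approaches C_in exponentially: C(t) = C_in + (C₀ − C_in) e^(−t/τ).
C(75.69) = 3.291 + (0.1925 − 3.291)·e^(−75.69/45.9045) = 3.291 + (-3.09850)·0.192269 = 2.69525 mol/L.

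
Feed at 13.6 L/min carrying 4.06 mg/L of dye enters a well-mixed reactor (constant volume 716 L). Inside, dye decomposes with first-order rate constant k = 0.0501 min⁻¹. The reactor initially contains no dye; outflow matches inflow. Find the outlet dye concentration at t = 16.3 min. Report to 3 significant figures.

V dC/dt = Q(C_in − C) − k V C.
dC/dt = (Q/V) C_in − (Q/V + k) C; effective rate a = Q/V + k = 0.018994 + 0.0501 = 0.069094 min⁻¹.
C_ss = Q C_in/(Q + kV) = 1.1161 mg/L; C(t) = C_ss + (C₀ − C_ss) e^(−a t).
C(16.3) = 1.1161 + (-1.1161)·e^(−0.069094·16.3) = 1.1161 + (-1.1161)·0.32425 = 0.75421 mg/L.

0.754 mg/L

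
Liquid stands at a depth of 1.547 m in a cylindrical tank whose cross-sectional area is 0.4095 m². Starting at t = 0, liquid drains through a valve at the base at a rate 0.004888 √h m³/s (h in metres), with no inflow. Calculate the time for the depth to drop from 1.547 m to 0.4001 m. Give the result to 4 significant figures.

With no inflow, A dh/dt = −0.004888 √h.
This is separable: 2 d(√h)/dt = −0.004888/A, so √h = √h₀ − (0.004888/(2A)) t.
t = 2A(√h₀ − √h)/0.004888 = 2·0.4095·(√1.547 − √0.4001)/0.004888
  = 0.819000 × (1.24378 − 0.632535) / 0.004888 = 102.417 s.

102.4 s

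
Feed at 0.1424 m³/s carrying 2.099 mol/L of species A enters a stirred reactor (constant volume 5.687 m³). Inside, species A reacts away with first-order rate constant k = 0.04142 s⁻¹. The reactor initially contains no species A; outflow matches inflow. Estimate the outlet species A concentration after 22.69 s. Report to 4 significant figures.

Species balance: V dC/dt = Q C_in − Q C − k V C.
dC/dt = (Q/V) C_in − (Q/V + k) C; effective rate a = Q/V + k = 0.0250396 + 0.04142 = 0.0664596 s⁻¹.
C_ss = Q C_in/(Q + kV) = 0.790827 mol/L; C(t) = C_ss + (C₀ − C_ss) e^(−a t).
C(22.69) = 0.790827 + (-0.790827)·e^(−0.0664596·22.69) = 0.790827 + (-0.790827)·0.221359 = 0.615770 mol/L.

0.6158 mol/L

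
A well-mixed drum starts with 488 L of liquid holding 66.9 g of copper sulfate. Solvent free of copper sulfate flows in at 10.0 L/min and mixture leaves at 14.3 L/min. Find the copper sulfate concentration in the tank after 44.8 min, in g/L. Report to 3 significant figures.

Let m(t) be the amount of copper sulfate. Volume: V(t) = V₀ + (Q_in − Q_out) t = 488 − 4.3000 t; V(44.8) = 295.36 L.
No copper sulfate enters, so dm/dt = −Q_out · (m/V).
dm/m = −Q_out dt/(V₀ − 4.3000 t); integrating gives ln(m/m₀) = −(Q_out/(Q_in−Q_out)) ln(V/V₀).
m = m₀ (V₀/V)^(Q_out/(Q_in−Q_out)) = 66.9 × (488/295.36)^(-3.3256) = 12.596 g.
C = m/V = 12.596/295.36 = 0.042645 g/L.

0.0426 g/L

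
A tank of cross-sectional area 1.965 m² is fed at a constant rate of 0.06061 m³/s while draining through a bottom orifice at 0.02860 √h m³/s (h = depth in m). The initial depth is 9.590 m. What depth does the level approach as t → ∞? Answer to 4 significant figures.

4.491 m

Level balance: A dh/dt = 0.06061 − 0.02860 √h. Setting dh/dt = 0:
Q_in = 0.02860 √h_ss ⇒ √h_ss = 0.06061/0.02860 = 2.11923.
h_ss = 2.11923² = 4.49114 m. (Since h₀ = 9.590 m > h_ss, the level will fall toward this value.)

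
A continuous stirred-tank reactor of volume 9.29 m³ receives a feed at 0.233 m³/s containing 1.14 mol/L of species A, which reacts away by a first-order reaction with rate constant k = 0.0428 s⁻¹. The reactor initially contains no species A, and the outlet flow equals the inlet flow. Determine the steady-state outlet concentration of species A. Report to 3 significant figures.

0.421 mol/L

Accumulation = in − out − consumed: V dC/dt = Q C_in − Q C − k V C.
Steady state (dC/dt = 0): C_ss = Q C_in/(Q + kV) = C_in/(1 + kV/Q).
C_ss = 0.233·1.14/(0.233 + 0.0428·9.29) = 0.26562/0.63061 = 0.42121 mol/L.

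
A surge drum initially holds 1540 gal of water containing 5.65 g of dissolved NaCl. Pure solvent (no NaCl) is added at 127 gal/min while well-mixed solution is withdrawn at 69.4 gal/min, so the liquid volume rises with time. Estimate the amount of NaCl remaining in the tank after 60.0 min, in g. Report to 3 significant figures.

Total volume: dV/dt = Q_in − Q_out = 57.600 gal/min, so V(t) = 1540 + 57.600 t and V(60.0) = 4996.0 gal.
No NaCl enters, so dm/dt = −Q_out · (m/V).
Separate: dm/m = −Q_out dt/V(t) ⇒ ln(m/m₀) = −(Q_out/(Q_in−Q_out)) ln(V/V₀).
m = m₀ (V₀/V)^(Q_out/(Q_in−Q_out)) = 5.65 × (1540/4996.0)^(1.2049) = 1.3685 g.

1.37 g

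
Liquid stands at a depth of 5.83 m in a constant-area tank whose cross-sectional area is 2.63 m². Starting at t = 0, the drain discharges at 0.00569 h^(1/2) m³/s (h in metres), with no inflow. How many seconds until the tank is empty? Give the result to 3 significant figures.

2230 s

Mass balance (ρ constant): A dh/dt = −0.00569 √h.
∫ h^(−1/2) dh = −(0.00569/A) ∫ dt, giving 2√h = 2√h₀ − (0.00569/A) t.
Set h = 0: 2√h₀ = (0.00569/A) t_empty ⇒ t_empty = 2A√h₀/0.00569.
t_empty = 2·2.63·√5.83/0.00569 = 5.2600·2.4145/0.00569 = 2232.1 s.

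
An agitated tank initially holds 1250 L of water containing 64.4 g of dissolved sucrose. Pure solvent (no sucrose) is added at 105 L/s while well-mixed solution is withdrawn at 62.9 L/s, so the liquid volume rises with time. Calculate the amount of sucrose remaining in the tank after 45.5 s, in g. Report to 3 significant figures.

Total volume: dV/dt = Q_in − Q_out = 42.100 L/s, so V(t) = 1250 + 42.100 t and V(45.5) = 3165.6 L.
Solute balance: dm/dt = 0 − Q_out C = −Q_out m/V(t).
Separate: dm/m = −Q_out dt/V(t) ⇒ ln(m/m₀) = −(Q_out/(Q_in−Q_out)) ln(V/V₀).
m = m₀ (V₀/V)^(Q_out/(Q_in−Q_out)) = 64.4 × (1250/3165.6)^(1.4941) = 16.068 g.

16.1 g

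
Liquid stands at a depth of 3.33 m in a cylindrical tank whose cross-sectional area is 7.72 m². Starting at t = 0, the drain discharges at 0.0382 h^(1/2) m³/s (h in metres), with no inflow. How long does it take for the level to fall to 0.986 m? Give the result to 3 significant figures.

With no inflow, A dh/dt = −0.0382 √h.
∫ h^(−1/2) dh = −(0.0382/A) ∫ dt, giving 2√h = 2√h₀ − (0.0382/A) t.
t = 2A(√h₀ − √h)/0.0382 = 2·7.72·(√3.33 − √0.986)/0.0382
  = 15.440 × (1.8248 − 0.99298) / 0.0382 = 336.23 s.

336 s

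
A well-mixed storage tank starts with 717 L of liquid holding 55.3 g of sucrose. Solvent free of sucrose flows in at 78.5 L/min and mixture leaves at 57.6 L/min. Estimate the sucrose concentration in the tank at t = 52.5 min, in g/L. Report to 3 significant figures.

0.00236 g/L

Total volume: dV/dt = Q_in − Q_out = 20.900 L/min, so V(t) = 717 + 20.900 t and V(52.5) = 1814.2 L.
Species balance (pure solvent in): dm/dt = −Q_out · m/V(t).
dm/m = −Q_out dt/(V₀ + 20.900 t); integrating gives ln(m/m₀) = −(Q_out/(Q_in−Q_out)) ln(V/V₀).
m = m₀ (V₀/V)^(Q_out/(Q_in−Q_out)) = 55.3 × (717/1814.2)^(2.7560) = 4.2813 g.
C = m/V = 4.2813/1814.2 = 0.0023598 g/L.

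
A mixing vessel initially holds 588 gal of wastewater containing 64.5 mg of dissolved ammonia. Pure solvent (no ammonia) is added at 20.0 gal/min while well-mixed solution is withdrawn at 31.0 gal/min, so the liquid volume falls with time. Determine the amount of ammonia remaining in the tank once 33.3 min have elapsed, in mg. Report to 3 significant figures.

4.13 mg

Let m(t) be the amount of ammonia. Volume: V(t) = V₀ + (Q_in − Q_out) t = 588 − 11.000 t; V(33.3) = 221.70 gal.
Species balance (pure solvent in): dm/dt = −Q_out · m/V(t).
dm/m = −Q_out dt/(V₀ − 11.000 t); integrating gives ln(m/m₀) = −(Q_out/(Q_in−Q_out)) ln(V/V₀).
m = m₀ (V₀/V)^(Q_out/(Q_in−Q_out)) = 64.5 × (588/221.70)^(-2.8182) = 4.1281 mg.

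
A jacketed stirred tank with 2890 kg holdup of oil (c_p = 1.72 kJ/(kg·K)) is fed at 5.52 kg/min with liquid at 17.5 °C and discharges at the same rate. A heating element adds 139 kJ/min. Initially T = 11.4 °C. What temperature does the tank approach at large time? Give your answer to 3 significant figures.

32.1 °C

M c_p dT/dt = ṁ c_p (T_in − T) + Q̇.
At steady state dT/dt = 0 ⇒ T_ss = T_in + Q̇/(ṁ c_p) = 17.5 + 139/(5.52·1.72) = 32.140 °C.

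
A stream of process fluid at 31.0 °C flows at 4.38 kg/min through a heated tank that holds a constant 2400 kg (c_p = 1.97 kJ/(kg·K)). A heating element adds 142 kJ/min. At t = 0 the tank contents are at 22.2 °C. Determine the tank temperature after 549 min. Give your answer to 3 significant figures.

Energy balance: M c_p dT/dt = ṁ c_p (T_in − T) + 142.
τ = M/ṁ = 547.95 min; T_ss = T_in + Q̇/(ṁ c_p) = 31.0 + 142/(4.38·1.97) = 47.457 °C.
Solution: T(t) = T_ss + (T₀ − T_ss) e^(−t/τ).
T(549) = 47.457 + (-25.257)·e^(−549/547.95) = 47.457 + (-25.257)·0.36717 = 38.183 °C.

38.2 °C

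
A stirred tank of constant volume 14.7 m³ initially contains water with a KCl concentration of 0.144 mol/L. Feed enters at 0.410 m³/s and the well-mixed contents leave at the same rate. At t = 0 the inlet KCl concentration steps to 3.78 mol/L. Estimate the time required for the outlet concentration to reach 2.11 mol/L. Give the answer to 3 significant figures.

27.9 s

Mass balance on the solute (V constant): V dC/dt = Q(C_in − C), so τ = V/Q = 35.854 s.
C(t) = C_in + (C₀ − C_in) e^(−t/τ). Set C = 2.11 and solve for t:
e^(−t/τ) = (C − C_in)/(C₀ − C_in) = (2.11 − 3.78)/(0.144 − 3.78) = 0.45930
t = −τ ln(…) = 35.854 × 0.77806 = 27.896 s.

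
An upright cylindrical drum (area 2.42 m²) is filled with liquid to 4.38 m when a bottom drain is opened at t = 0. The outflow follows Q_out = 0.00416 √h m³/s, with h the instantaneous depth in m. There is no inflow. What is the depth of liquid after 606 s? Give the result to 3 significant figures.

A dh/dt = −Q_out = −0.00416 √h.
This is separable: 2 d(√h)/dt = −0.00416/A, so √h = √h₀ − (0.00416/(2A)) t.
√h = √4.38 − 0.00416·606/(2·2.42) = 2.0928 − 0.52086 = 1.5720.
h = 1.5720² = 2.4711 m.

2.47 m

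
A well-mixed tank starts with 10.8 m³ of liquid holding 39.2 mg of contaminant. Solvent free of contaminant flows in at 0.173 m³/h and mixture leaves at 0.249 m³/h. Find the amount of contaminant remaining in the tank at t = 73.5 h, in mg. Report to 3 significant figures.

3.61 mg

Total volume: dV/dt = Q_in − Q_out = -0.076000 m³/h, so V(t) = 10.8 − 0.076000 t and V(73.5) = 5.2140 m³.
Solute balance: dm/dt = 0 − Q_out C = −Q_out m/V(t).
Separate: dm/m = −Q_out dt/V(t) ⇒ ln(m/m₀) = −(Q_out/(Q_in−Q_out)) ln(V/V₀).
m = m₀ (V₀/V)^(Q_out/(Q_in−Q_out)) = 39.2 × (10.8/5.2140)^(-3.2763) = 3.6070 mg.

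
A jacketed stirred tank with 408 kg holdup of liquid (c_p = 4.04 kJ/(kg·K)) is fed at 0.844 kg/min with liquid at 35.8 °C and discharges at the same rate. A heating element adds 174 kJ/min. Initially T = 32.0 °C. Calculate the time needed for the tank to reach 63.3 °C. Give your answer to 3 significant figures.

Unsteady energy balance on the tank contents: M c_p dT/dt = ṁ c_p (T_in − T) + 174.
τ = M/ṁ = 483.41 min; T_ss = T_in + Q̇/(ṁ c_p) = 86.830 °C.
T(t) = T_ss + (T₀ − T_ss) e^(−t/τ). Set T = 63.3:
e^(−t/τ) = (63.3 − 86.830)/(32.0 − 86.830) = 0.42914
t = −483.41 · ln(0.42914) = 408.95 min.

409 min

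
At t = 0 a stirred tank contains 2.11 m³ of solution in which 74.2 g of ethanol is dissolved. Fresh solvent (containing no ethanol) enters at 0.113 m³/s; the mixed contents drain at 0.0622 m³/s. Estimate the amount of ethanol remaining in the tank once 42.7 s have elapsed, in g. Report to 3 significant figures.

31.2 g

Total volume: dV/dt = Q_in − Q_out = 0.050800 m³/s, so V(t) = 2.11 + 0.050800 t and V(42.7) = 4.2792 m³.
No ethanol enters, so dm/dt = −Q_out · (m/V).
dm/m = −Q_out dt/(V₀ + 0.050800 t); integrating gives ln(m/m₀) = −(Q_out/(Q_in−Q_out)) ln(V/V₀).
m = m₀ (V₀/V)^(Q_out/(Q_in−Q_out)) = 74.2 × (2.11/4.2792)^(1.2244) = 31.219 g.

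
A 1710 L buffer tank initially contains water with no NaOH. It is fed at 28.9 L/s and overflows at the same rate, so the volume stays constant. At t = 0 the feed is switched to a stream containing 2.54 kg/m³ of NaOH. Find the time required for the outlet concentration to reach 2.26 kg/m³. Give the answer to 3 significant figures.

Accumulation = in − out for the solute gives V dC/dt = Q(C_in − C), so τ = V/Q = 59.170 s.
C(t) = C_in + (C₀ − C_in) e^(−t/τ). Set C = 2.26 and solve for t:
e^(−t/τ) = (C − C_in)/(C₀ − C_in) = (2.26 − 2.54)/(0 − 2.54) = 0.11024
t = −τ ln(…) = 59.170 × 2.2051 = 130.48 s.

130 s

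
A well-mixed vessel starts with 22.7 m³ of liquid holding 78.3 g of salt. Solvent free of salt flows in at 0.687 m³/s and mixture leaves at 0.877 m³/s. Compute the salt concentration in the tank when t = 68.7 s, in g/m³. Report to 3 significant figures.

Let m(t) be the amount of salt. Volume: V(t) = V₀ + (Q_in − Q_out) t = 22.7 − 0.19000 t; V(68.7) = 9.6470 m³.
Solute balance: dm/dt = 0 − Q_out C = −Q_out m/V(t).
Separate: dm/m = −Q_out dt/V(t) ⇒ ln(m/m₀) = −(Q_out/(Q_in−Q_out)) ln(V/V₀).
m = m₀ (V₀/V)^(Q_out/(Q_in−Q_out)) = 78.3 × (22.7/9.6470)^(-4.6158) = 1.5079 g.
C = m/V = 1.5079/9.6470 = 0.15631 g/m³.

0.156 g/m³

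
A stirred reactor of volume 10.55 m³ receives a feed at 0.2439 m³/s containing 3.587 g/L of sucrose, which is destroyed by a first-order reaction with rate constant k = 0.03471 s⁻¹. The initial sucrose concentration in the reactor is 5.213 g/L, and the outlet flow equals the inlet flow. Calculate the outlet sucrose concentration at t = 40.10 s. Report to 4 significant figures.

1.806 g/L

Accumulation = in − out − consumed: V dC/dt = Q C_in − Q C − k V C.
dC/dt = (Q/V) C_in − (Q/V + k) C; effective rate a = Q/V + k = 0.0231185 + 0.03471 = 0.0578285 s⁻¹.
C_ss = Q C_in/(Q + kV) = 1.43400 g/L; C(t) = C_ss + (C₀ − C_ss) e^(−a t).
C(40.10) = 1.43400 + (3.77900)·e^(−0.0578285·40.10) = 1.43400 + (3.77900)·0.0983796 = 1.80578 g/L.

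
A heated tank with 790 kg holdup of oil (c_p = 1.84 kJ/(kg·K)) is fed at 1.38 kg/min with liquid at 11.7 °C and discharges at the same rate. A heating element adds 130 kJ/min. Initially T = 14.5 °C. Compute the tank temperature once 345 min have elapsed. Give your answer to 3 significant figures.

36.4 °C

M c_p dT/dt = ṁ c_p (T_in − T) + Q̇.
Rearrange: dT/dt = (T_ss − T)/τ with τ = M/ṁ = 572.46 min and T_ss = T_in + Q̇/(ṁ c_p) = 62.897 °C.
Solution: T(t) = T_ss + (T₀ − T_ss) e^(−t/τ).
T(345) = 62.897 + (-48.397)·e^(−345/572.46) = 62.897 + (-48.397)·0.54735 = 36.407 °C.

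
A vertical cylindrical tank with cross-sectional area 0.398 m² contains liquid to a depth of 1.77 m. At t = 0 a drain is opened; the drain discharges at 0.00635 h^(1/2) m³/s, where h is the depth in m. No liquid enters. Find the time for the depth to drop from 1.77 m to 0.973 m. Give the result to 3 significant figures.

With no inflow, A dh/dt = −0.00635 √h.
∫ h^(−1/2) dh = −(0.00635/A) ∫ dt, giving 2√h = 2√h₀ − (0.00635/A) t.
t = 2A(√h₀ − √h)/0.00635 = 2·0.398·(√1.77 − √0.973)/0.00635
  = 0.79600 × (1.3304 − 0.98641) / 0.00635 = 43.123 s.

43.1 s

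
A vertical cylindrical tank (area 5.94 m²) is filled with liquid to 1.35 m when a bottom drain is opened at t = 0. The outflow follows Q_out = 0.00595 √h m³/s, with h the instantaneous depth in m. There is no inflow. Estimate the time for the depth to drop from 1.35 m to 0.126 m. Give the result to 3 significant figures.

A dh/dt = −Q_out = −0.00595 √h.
This is separable: 2 d(√h)/dt = −0.00595/A, so √h = √h₀ − (0.00595/(2A)) t.
t = 2A(√h₀ − √h)/0.00595 = 2·5.94·(√1.35 − √0.126)/0.00595
  = 11.880 × (1.1619 − 0.35496) / 0.00595 = 1611.1 s.

1610 s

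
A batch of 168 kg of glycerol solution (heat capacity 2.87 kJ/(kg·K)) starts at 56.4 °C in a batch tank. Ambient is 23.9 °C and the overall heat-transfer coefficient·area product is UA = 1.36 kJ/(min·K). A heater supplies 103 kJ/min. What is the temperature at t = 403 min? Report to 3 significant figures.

Lumped-capacitance energy balance: M c_p dT/dt = UA(T_amb − T) + Q̇.
dT/dt = (T_ss − T)/τ with T_ss = T_amb + Q̇/UA = 23.9 + 103/1.36 = 99.635 °C, τ = M c_p/UA = 168·2.87/1.36 = 354.53 min.
Integrating: T(t) = T_ss + (T₀ − T_ss) e^(−t/τ).
T(403) = 99.635 + (-43.235)·0.32087 = 85.762 °C.

85.8 °C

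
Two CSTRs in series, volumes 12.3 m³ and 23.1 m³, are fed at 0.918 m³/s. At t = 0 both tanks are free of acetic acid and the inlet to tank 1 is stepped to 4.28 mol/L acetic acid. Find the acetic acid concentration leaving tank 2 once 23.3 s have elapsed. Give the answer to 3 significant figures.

1.51 mol/L

Species balance on tank i: dCᵢ/dt = (Cᵢ₋₁ − Cᵢ)/τᵢ with τᵢ = Vᵢ/Q.
τ₁ = 12.3/0.918 = 13.399 s; τ₂ = 23.1/0.918 = 25.163 s.
Solving the cascade with C₁(0)=C₂(0)=0 gives C₂(t) = C_in[1 − (τ₁ e^(−t/τ₁) − τ₂ e^(−t/τ₂))/(τ₁ − τ₂)].
At t = 23.3: e^(−t/τ₁) = 0.17570, e^(−t/τ₂) = 0.39616.
C₂ = 4.28·[1 − (13.399·0.17570 − 25.163·0.39616)/(-11.765)] = 4.28·0.35277 = 1.5099 mol/L.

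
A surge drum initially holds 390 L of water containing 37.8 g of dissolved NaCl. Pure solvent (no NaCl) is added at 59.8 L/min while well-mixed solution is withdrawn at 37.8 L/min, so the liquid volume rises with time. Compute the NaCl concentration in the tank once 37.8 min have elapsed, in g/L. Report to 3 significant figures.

Total volume: dV/dt = Q_in − Q_out = 22.000 L/min, so V(t) = 390 + 22.000 t and V(37.8) = 1221.6 L.
Solute balance: dm/dt = 0 − Q_out C = −Q_out m/V(t).
Separate: dm/m = −Q_out dt/V(t) ⇒ ln(m/m₀) = −(Q_out/(Q_in−Q_out)) ln(V/V₀).
m = m₀ (V₀/V)^(Q_out/(Q_in−Q_out)) = 37.8 × (390/1221.6)^(1.7182) = 5.3150 g.
C = m/V = 5.3150/1221.6 = 0.0043509 g/L.

0.00435 g/L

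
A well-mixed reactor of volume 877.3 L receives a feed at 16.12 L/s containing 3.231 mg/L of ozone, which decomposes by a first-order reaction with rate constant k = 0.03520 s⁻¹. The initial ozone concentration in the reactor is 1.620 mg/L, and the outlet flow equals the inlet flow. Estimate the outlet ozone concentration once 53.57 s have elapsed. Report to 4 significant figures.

V dC/dt = Q(C_in − C) − k V C.
This is linear with rate a = Q/V + k = 0.0535746 s⁻¹.
C_ss = Q C_in/(Q + kV) = 1.10814 mg/L; C(t) = C_ss + (C₀ − C_ss) e^(−a t).
C(53.57) = 1.10814 + (0.511858)·e^(−0.0535746·53.57) = 1.10814 + (0.511858)·0.0566995 = 1.13716 mg/L.

1.137 mg/L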